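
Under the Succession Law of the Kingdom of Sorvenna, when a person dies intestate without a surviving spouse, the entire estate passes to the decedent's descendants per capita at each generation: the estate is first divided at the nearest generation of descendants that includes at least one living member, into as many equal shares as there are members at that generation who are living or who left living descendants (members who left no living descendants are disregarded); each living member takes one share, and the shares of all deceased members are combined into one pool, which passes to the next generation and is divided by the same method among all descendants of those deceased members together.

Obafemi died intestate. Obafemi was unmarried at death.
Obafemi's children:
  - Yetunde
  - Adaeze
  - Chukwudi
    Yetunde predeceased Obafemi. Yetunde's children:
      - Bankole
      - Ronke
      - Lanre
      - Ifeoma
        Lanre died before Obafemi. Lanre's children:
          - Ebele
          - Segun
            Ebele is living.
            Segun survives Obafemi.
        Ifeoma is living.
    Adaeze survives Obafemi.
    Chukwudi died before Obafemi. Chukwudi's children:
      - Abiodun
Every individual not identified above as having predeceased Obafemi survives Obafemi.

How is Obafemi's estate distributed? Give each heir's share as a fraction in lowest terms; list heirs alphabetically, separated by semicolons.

Abiodun 2/15; Adaeze 1/3; Bankole 2/15; Ebele 1/15; Ifeoma 2/15; Ronke 2/15; Segun 1/15

There is no surviving spouse, so the entire estate passes to Obafemi's descendants per capita at each generation.
At generation 1 (Yetunde, Adaeze, Chukwudi) there are 3 shares of (1)/3 = 1/3 each.
Living: Adaeze — each takes 1/3.
Deceased: Yetunde and Chukwudi. Their combined 2/3 is pooled and carried to generation 2.
At generation 2 (Bankole, Ronke, Lanre, Ifeoma, Abiodun) there are 5 shares of (2/3)/5 = 2/15 each.
Living: Bankole, Ronke, Ifeoma, and Abiodun — each takes 2/15.
Deceased: Lanre. That 2/15 share is carried to generation 3.
At generation 3 (Ebele, Segun) there are 2 shares of (2/15)/2 = 1/15 each.
Living: Ebele and Segun — each takes 1/15.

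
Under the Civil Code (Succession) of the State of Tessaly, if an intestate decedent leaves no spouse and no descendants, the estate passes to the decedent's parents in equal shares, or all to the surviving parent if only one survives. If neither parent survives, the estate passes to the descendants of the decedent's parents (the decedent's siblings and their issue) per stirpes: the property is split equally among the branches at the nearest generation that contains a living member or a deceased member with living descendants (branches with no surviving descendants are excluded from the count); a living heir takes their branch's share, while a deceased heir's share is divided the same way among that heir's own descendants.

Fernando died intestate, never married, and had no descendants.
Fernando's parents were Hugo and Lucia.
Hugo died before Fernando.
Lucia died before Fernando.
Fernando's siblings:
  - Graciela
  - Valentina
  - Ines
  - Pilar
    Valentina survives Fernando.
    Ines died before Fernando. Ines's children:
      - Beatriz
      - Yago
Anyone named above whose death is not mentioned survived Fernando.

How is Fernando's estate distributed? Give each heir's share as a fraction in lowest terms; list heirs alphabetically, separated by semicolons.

Beatriz 1/8; Graciela 1/4; Pilar 1/4; Valentina 1/4; Yago 1/8

Neither parent survives and there are no descendants, so the estate passes to Fernando's siblings and their issue per stirpes.
The estate is divided into 4 equal shares of 1/4 among Graciela, Valentina, Ines, Pilar.
Graciela is living and takes 1/4.
Valentina is living and takes 1/4.
Ines predeceased; the 1/4 allotted to Ines's branch passes to Ines's issue by representation.
The 1/4 is divided into 2 equal shares of 1/8 among Beatriz, Yago.
Beatriz is living and takes 1/8.
Yago is living and takes 1/8.
Pilar is living and takes 1/4.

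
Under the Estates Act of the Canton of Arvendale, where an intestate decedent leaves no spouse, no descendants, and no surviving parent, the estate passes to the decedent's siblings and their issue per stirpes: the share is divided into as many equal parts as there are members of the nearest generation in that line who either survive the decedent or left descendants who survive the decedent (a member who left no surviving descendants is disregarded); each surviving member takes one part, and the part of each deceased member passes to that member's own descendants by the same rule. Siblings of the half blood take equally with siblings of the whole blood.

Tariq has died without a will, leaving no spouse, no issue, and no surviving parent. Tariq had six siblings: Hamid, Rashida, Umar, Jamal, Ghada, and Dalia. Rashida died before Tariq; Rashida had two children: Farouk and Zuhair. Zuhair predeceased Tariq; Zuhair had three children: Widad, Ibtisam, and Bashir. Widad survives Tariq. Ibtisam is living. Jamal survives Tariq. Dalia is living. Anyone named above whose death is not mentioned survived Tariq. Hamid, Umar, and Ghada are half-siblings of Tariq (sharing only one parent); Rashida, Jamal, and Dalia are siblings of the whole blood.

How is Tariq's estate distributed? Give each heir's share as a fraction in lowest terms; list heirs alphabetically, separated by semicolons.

Bashir 1/36; Dalia 1/6; Farouk 1/12; Ghada 1/6; Hamid 1/6; Ibtisam 1/36; Jamal 1/6; Umar 1/6; Widad 1/36

No spouse, descendants, or parent survives, so the estate passes to Tariq's siblings per stirpes.
Half-blood and whole-blood siblings take equally under the stated rule.
The estate is divided into 6 equal shares of 1/6 among Hamid, Rashida, Umar, Jamal, Ghada, Dalia.
Hamid is living and takes 1/6.
Rashida predeceased; the 1/6 allotted to Rashida's branch passes to Rashida's issue by representation.
The 1/6 is divided into 2 equal shares of 1/12 among Farouk, Zuhair.
Farouk is living and takes 1/12.
Zuhair predeceased; the 1/12 allotted to Zuhair's branch passes to Zuhair's issue by representation.
The 1/12 is divided into 3 equal shares of 1/36 among Widad, Ibtisam, Bashir.
Widad is living and takes 1/36.
Ibtisam is living and takes 1/36.
Bashir is living and takes 1/36.
Umar is living and takes 1/6.
Jamal is living and takes 1/6.
Ghada is living and takes 1/6.
Dalia is living and takes 1/6.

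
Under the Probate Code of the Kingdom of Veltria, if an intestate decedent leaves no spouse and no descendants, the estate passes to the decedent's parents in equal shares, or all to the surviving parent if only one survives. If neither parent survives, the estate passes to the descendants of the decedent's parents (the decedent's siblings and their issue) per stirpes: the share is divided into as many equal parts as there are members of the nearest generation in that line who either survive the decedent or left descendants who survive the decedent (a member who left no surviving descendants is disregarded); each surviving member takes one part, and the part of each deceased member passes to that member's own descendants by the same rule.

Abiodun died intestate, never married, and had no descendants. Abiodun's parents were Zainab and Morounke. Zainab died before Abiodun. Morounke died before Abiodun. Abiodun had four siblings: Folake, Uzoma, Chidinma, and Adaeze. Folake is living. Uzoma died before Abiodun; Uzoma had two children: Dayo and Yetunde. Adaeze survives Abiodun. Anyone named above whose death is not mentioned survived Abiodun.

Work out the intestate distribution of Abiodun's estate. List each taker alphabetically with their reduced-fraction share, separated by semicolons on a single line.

Neither parent survives and there are no descendants, so the estate passes to Abiodun's siblings and their issue per stirpes.
The estate is divided into 4 equal shares of 1/4 among Folake, Uzoma, Chidinma, Adaeze.
Folake is living and takes 1/4.
Uzoma predeceased; the 1/4 allotted to Uzoma's branch passes to Uzoma's issue by representation.
The 1/4 is divided into 2 equal shares of 1/8 among Dayo, Yetunde.
Dayo is living and takes 1/8.
Yetunde is living and takes 1/8.
Chidinma is living and takes 1/4.
Adaeze is living and takes 1/4.

Adaeze 1/4; Chidinma 1/4; Dayo 1/8; Folake 1/4; Yetunde 1/8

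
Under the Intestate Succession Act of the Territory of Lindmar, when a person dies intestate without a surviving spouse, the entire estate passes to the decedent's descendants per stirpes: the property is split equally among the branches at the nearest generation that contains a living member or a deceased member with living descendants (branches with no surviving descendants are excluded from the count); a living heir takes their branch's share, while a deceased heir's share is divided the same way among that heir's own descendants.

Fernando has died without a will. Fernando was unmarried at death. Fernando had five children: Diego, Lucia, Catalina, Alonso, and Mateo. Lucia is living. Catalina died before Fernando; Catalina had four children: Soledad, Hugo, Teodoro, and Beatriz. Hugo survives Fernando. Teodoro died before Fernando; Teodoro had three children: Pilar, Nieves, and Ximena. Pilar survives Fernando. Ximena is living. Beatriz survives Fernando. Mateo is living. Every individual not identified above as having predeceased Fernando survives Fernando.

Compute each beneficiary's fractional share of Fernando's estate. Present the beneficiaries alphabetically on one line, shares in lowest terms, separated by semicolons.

Alonso 1/5; Beatriz 1/20; Diego 1/5; Hugo 1/20; Lucia 1/5; Mateo 1/5; Nieves 1/60; Pilar 1/60; Soledad 1/20; Ximena 1/60

There is no surviving spouse, so the entire estate passes to Fernando's descendants per stirpes.
The estate is divided into 5 equal shares of 1/5 among Diego, Lucia, Catalina, Alonso, Mateo.
Diego is living and takes 1/5.
Lucia is living and takes 1/5.
Catalina predeceased; the 1/5 allotted to Catalina's branch passes to Catalina's issue by representation.
The 1/5 is divided into 4 equal shares of 1/20 among Soledad, Hugo, Teodoro, Beatriz.
Soledad is living and takes 1/20.
Hugo is living and takes 1/20.
Teodoro predeceased; the 1/20 allotted to Teodoro's branch passes to Teodoro's issue by representation.
The 1/20 is divided into 3 equal shares of 1/60 among Pilar, Nieves, Ximena.
Pilar is living and takes 1/60.
Nieves is living and takes 1/60.
Ximena is living and takes 1/60.
Beatriz is living and takes 1/20.
Alonso is living and takes 1/5.
Mateo is living and takes 1/5.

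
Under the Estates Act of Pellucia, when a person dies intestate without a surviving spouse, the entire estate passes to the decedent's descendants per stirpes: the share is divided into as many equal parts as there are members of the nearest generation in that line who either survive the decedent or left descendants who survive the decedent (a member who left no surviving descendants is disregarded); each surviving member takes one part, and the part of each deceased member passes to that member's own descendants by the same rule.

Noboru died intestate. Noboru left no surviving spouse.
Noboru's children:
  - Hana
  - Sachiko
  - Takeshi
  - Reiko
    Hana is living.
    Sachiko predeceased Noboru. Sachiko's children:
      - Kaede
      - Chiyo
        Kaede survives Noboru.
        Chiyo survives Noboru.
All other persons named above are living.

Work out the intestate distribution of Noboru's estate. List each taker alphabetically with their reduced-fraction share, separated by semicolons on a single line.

Chiyo 1/8; Hana 1/4; Kaede 1/8; Reiko 1/4; Takeshi 1/4

There is no surviving spouse, so the entire estate passes to Noboru's descendants per stirpes.
The estate is divided into 4 equal shares of 1/4 among Hana, Sachiko, Takeshi, Reiko.
Hana is living and takes 1/4.
Sachiko predeceased; the 1/4 allotted to Sachiko's branch passes to Sachiko's issue by representation.
The 1/4 is divided into 2 equal shares of 1/8 among Kaede, Chiyo.
Kaede is living and takes 1/8.
Chiyo is living and takes 1/8.
Takeshi is living and takes 1/4.
Reiko is living and takes 1/4.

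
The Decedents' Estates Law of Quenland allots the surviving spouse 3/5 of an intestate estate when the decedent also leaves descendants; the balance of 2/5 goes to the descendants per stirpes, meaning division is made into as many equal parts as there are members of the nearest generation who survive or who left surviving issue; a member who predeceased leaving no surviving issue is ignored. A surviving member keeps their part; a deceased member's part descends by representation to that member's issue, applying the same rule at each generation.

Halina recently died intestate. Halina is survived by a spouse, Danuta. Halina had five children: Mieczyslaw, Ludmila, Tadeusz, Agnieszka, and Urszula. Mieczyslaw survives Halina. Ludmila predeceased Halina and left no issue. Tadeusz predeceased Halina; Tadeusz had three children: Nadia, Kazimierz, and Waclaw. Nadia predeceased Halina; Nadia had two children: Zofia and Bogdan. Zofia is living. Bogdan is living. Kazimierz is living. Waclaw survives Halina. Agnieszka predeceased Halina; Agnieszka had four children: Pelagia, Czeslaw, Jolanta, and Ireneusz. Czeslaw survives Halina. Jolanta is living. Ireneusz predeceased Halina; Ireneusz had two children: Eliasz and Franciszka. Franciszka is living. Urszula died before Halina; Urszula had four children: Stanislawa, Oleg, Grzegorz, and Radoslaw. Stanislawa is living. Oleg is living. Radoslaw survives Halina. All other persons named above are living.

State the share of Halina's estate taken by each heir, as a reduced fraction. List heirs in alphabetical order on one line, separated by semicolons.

Danuta, as surviving spouse, takes 3/5.
The remaining 2/5 passes to Halina's descendants per stirpes.
Ludmila left no surviving issue, so that branch lapses and is disregarded.
The 2/5 is divided into 4 equal shares of 1/10 among Mieczyslaw, Tadeusz, Agnieszka, Urszula.
Mieczyslaw is living and takes 1/10.
Tadeusz predeceased; the 1/10 allotted to Tadeusz's branch passes to Tadeusz's issue by representation.
The 1/10 is divided into 3 equal shares of 1/30 among Nadia, Kazimierz, Waclaw.
Nadia predeceased; the 1/30 allotted to Nadia's branch passes to Nadia's issue by representation.
The 1/30 is divided into 2 equal shares of 1/60 among Zofia, Bogdan.
Zofia is living and takes 1/60.
Bogdan is living and takes 1/60.
Kazimierz is living and takes 1/30.
Waclaw is living and takes 1/30.
Agnieszka predeceased; the 1/10 allotted to Agnieszka's branch passes to Agnieszka's issue by representation.
The 1/10 is divided into 4 equal shares of 1/40 among Pelagia, Czeslaw, Jolanta, Ireneusz.
Pelagia is living and takes 1/40.
Czeslaw is living and takes 1/40.
Jolanta is living and takes 1/40.
Ireneusz predeceased; the 1/40 allotted to Ireneusz's branch passes to Ireneusz's issue by representation.
The 1/40 is divided into 2 equal shares of 1/80 among Eliasz, Franciszka.
Eliasz is living and takes 1/80.
Franciszka is living and takes 1/80.
Urszula predeceased; the 1/10 allotted to Urszula's branch passes to Urszula's issue by representation.
The 1/10 is divided into 4 equal shares of 1/40 among Stanislawa, Oleg, Grzegorz, Radoslaw.
Stanislawa is living and takes 1/40.
Oleg is living and takes 1/40.
Grzegorz is living and takes 1/40.
Radoslaw is living and takes 1/40.

Bogdan 1/60; Czeslaw 1/40; Danuta 3/5; Eliasz 1/80; Franciszka 1/80; Grzegorz 1/40; Jolanta 1/40; Kazimierz 1/30; Mieczyslaw 1/10; Oleg 1/40; Pelagia 1/40; Radoslaw 1/40; Stanislawa 1/40; Waclaw 1/30; Zofia 1/60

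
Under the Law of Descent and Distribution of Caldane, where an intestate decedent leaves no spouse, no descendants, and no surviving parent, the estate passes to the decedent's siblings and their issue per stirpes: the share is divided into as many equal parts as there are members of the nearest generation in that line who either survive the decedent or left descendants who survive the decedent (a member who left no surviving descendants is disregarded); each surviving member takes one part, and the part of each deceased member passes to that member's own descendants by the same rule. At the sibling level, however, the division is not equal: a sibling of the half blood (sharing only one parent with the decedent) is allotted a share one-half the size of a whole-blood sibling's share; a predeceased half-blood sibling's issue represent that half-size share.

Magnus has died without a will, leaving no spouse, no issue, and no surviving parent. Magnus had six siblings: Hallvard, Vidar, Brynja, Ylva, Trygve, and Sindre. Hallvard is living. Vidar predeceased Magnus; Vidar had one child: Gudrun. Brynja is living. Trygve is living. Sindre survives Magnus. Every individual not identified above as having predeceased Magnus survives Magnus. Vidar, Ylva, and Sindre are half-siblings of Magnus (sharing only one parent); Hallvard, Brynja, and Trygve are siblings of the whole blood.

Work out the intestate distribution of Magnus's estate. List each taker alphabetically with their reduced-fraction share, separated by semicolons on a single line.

Brynja 2/9; Gudrun 1/9; Hallvard 2/9; Sindre 1/9; Trygve 2/9; Ylva 1/9

No spouse, descendants, or parent survives, so the estate passes to Magnus's siblings per stirpes.
Half-blood siblings count for one-half the weight of whole-blood siblings at the initial division.
Dividing 1 in proportion to weights (total weight 9/2): Hallvard (weight 1) → 2/9; Vidar (weight 1/2) → 1/9; Brynja (weight 1) → 2/9; Ylva (weight 1/2) → 1/9; Trygve (weight 1) → 2/9; Sindre (weight 1/2) → 1/9.
Hallvard is living and takes 2/9.
Vidar predeceased; the 1/9 allotted to Vidar's branch passes to Vidar's issue by representation.
Gudrun is the sole taker at this level and receives the full 1/9.
Brynja is living and takes 2/9.
Ylva is living and takes 1/9.
Trygve is living and takes 2/9.
Sindre is living and takes 1/9.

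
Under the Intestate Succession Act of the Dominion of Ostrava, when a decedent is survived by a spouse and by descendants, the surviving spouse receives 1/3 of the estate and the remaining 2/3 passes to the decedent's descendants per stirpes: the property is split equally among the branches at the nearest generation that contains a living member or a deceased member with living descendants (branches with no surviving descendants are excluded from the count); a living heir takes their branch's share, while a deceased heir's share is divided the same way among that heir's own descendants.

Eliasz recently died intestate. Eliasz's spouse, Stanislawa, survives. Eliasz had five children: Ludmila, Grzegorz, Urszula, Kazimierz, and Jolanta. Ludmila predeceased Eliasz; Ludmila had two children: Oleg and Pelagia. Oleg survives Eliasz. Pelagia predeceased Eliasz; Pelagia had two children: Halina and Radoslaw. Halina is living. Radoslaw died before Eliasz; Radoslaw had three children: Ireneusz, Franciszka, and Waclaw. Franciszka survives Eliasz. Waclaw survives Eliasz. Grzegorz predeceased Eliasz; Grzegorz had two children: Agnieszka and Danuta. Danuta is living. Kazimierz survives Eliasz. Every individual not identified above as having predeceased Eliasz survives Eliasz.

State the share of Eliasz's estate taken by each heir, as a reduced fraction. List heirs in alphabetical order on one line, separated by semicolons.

Agnieszka 1/15; Danuta 1/15; Franciszka 1/90; Halina 1/30; Ireneusz 1/90; Jolanta 2/15; Kazimierz 2/15; Oleg 1/15; Stanislawa 1/3; Urszula 2/15; Waclaw 1/90

Stanislawa, as surviving spouse, takes 1/3.
The remaining 2/3 passes to Eliasz's descendants per stirpes.
The 2/3 is divided into 5 equal shares of 2/15 among Ludmila, Grzegorz, Urszula, Kazimierz, Jolanta.
Ludmila predeceased; the 2/15 allotted to Ludmila's branch passes to Ludmila's issue by representation.
The 2/15 is divided into 2 equal shares of 1/15 among Oleg, Pelagia.
Oleg is living and takes 1/15.
Pelagia predeceased; the 1/15 allotted to Pelagia's branch passes to Pelagia's issue by representation.
The 1/15 is divided into 2 equal shares of 1/30 among Halina, Radoslaw.
Halina is living and takes 1/30.
Radoslaw predeceased; the 1/30 allotted to Radoslaw's branch passes to Radoslaw's issue by representation.
The 1/30 is divided into 3 equal shares of 1/90 among Ireneusz, Franciszka, Waclaw.
Ireneusz is living and takes 1/90.
Franciszka is living and takes 1/90.
Waclaw is living and takes 1/90.
Grzegorz predeceased; the 2/15 allotted to Grzegorz's branch passes to Grzegorz's issue by representation.
The 2/15 is divided into 2 equal shares of 1/15 among Agnieszka, Danuta.
Agnieszka is living and takes 1/15.
Danuta is living and takes 1/15.
Urszula is living and takes 2/15.
Kazimierz is living and takes 2/15.
Jolanta is living and takes 2/15.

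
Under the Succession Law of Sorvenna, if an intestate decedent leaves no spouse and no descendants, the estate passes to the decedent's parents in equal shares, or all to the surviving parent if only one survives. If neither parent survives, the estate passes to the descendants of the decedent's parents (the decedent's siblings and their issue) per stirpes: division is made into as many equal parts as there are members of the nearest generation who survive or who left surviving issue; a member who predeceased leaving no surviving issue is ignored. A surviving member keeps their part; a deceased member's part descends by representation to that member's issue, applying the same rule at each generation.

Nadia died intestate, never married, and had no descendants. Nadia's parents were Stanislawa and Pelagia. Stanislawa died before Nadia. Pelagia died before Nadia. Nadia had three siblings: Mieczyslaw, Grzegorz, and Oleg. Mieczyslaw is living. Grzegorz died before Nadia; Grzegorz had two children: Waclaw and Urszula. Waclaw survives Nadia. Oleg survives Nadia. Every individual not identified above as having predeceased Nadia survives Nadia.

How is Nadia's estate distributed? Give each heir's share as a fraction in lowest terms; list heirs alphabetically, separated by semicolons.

Neither parent survives and there are no descendants, so the estate passes to Nadia's siblings and their issue per stirpes.
The estate is divided into 3 equal shares of 1/3 among Mieczyslaw, Grzegorz, Oleg.
Mieczyslaw is living and takes 1/3.
Grzegorz predeceased; the 1/3 allotted to Grzegorz's branch passes to Grzegorz's issue by representation.
The 1/3 is divided into 2 equal shares of 1/6 among Waclaw, Urszula.
Waclaw is living and takes 1/6.
Urszula is living and takes 1/6.
Oleg is living and takes 1/3.

Mieczyslaw 1/3; Oleg 1/3; Urszula 1/6; Waclaw 1/6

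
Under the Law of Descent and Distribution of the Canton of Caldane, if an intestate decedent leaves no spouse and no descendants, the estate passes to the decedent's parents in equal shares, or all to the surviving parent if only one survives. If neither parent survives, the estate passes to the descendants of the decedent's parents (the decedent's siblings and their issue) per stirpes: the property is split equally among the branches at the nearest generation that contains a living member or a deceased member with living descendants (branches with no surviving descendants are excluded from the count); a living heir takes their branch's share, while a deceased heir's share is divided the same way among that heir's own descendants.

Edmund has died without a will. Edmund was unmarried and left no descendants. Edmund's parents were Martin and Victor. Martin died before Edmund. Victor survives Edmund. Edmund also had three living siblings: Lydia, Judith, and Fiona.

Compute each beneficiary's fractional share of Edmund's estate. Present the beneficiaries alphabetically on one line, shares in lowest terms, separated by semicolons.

Only one parent, Victor, survives, so Victor takes the entire estate. The siblings take nothing because a surviving parent has priority.

Victor 1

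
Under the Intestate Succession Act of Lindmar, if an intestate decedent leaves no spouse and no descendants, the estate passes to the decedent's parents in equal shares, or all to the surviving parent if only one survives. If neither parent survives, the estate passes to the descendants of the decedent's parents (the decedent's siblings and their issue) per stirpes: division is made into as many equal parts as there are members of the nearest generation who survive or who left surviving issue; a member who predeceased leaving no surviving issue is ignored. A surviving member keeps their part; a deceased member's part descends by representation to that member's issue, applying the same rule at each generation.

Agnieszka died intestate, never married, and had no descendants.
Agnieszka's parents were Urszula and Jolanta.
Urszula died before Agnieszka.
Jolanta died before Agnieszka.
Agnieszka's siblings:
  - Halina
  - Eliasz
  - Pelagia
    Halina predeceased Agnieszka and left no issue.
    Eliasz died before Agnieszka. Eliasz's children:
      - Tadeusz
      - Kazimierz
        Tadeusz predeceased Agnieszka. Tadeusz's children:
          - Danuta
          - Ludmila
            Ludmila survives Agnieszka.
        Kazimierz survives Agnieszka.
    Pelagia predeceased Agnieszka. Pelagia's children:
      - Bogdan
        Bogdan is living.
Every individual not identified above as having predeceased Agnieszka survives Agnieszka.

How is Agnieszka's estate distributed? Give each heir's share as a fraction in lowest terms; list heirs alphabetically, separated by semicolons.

Neither parent survives and there are no descendants, so the estate passes to Agnieszka's siblings and their issue per stirpes.
Halina left no surviving issue, so that branch lapses and is disregarded.
The estate is divided into 2 equal shares of 1/2 among Eliasz, Pelagia.
Eliasz predeceased; the 1/2 allotted to Eliasz's branch passes to Eliasz's issue by representation.
The 1/2 is divided into 2 equal shares of 1/4 among Tadeusz, Kazimierz.
Tadeusz predeceased; the 1/4 allotted to Tadeusz's branch passes to Tadeusz's issue by representation.
The 1/4 is divided into 2 equal shares of 1/8 among Danuta, Ludmila.
Danuta is living and takes 1/8.
Ludmila is living and takes 1/8.
Kazimierz is living and takes 1/4.
Pelagia predeceased; the 1/2 allotted to Pelagia's branch passes to Pelagia's issue by representation.
Bogdan is the sole taker at this level and receives the full 1/2.

Bogdan 1/2; Danuta 1/8; Kazimierz 1/4; Ludmila 1/8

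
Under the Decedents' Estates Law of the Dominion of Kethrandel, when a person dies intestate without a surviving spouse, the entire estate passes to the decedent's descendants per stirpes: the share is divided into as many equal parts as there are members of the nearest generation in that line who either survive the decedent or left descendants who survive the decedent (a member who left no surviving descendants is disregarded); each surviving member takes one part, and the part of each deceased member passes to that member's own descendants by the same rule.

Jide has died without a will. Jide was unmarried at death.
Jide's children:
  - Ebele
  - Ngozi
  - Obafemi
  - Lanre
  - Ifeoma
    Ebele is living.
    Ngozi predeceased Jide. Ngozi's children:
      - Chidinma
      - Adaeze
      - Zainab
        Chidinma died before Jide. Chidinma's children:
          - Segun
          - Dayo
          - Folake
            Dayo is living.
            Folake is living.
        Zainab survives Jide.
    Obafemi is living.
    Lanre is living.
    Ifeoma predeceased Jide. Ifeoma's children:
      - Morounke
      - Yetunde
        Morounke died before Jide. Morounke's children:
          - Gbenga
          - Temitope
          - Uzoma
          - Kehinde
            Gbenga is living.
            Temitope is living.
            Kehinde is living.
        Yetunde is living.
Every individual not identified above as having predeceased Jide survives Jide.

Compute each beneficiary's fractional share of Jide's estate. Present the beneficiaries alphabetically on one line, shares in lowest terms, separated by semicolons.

Adaeze 1/15; Dayo 1/45; Ebele 1/5; Folake 1/45; Gbenga 1/40; Kehinde 1/40; Lanre 1/5; Obafemi 1/5; Segun 1/45; Temitope 1/40; Uzoma 1/40; Yetunde 1/10; Zainab 1/15

There is no surviving spouse, so the entire estate passes to Jide's descendants per stirpes.
The estate is divided into 5 equal shares of 1/5 among Ebele, Ngozi, Obafemi, Lanre, Ifeoma.
Ebele is living and takes 1/5.
Ngozi predeceased; the 1/5 allotted to Ngozi's branch passes to Ngozi's issue by representation.
The 1/5 is divided into 3 equal shares of 1/15 among Chidinma, Adaeze, Zainab.
Chidinma predeceased; the 1/15 allotted to Chidinma's branch passes to Chidinma's issue by representation.
The 1/15 is divided into 3 equal shares of 1/45 among Segun, Dayo, Folake.
Segun is living and takes 1/45.
Dayo is living and takes 1/45.
Folake is living and takes 1/45.
Adaeze is living and takes 1/15.
Zainab is living and takes 1/15.
Obafemi is living and takes 1/5.
Lanre is living and takes 1/5.
Ifeoma predeceased; the 1/5 allotted to Ifeoma's branch passes to Ifeoma's issue by representation.
The 1/5 is divided into 2 equal shares of 1/10 among Morounke, Yetunde.
Morounke predeceased; the 1/10 allotted to Morounke's branch passes to Morounke's issue by representation.
The 1/10 is divided into 4 equal shares of 1/40 among Gbenga, Temitope, Uzoma, Kehinde.
Gbenga is living and takes 1/40.
Temitope is living and takes 1/40.
Uzoma is living and takes 1/40.
Kehinde is living and takes 1/40.
Yetunde is living and takes 1/10.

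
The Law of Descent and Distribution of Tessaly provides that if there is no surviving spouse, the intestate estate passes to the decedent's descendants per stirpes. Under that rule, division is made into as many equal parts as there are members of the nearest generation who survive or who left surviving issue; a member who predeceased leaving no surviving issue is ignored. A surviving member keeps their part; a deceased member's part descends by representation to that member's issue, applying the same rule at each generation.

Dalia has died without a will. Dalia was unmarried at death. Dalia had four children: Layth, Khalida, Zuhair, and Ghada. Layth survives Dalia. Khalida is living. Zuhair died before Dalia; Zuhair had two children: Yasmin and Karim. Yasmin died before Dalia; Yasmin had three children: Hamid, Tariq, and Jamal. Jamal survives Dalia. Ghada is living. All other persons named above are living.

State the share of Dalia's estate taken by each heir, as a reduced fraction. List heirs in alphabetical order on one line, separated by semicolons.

There is no surviving spouse, so the entire estate passes to Dalia's descendants per stirpes.
The estate is divided into 4 equal shares of 1/4 among Layth, Khalida, Zuhair, Ghada.
Layth is living and takes 1/4.
Khalida is living and takes 1/4.
Zuhair predeceased; the 1/4 allotted to Zuhair's branch passes to Zuhair's issue by representation.
The 1/4 is divided into 2 equal shares of 1/8 among Yasmin, Karim.
Yasmin predeceased; the 1/8 allotted to Yasmin's branch passes to Yasmin's issue by representation.
The 1/8 is divided into 3 equal shares of 1/24 among Hamid, Tariq, Jamal.
Hamid is living and takes 1/24.
Tariq is living and takes 1/24.
Jamal is living and takes 1/24.
Karim is living and takes 1/8.
Ghada is living and takes 1/4.

Ghada 1/4; Hamid 1/24; Jamal 1/24; Karim 1/8; Khalida 1/4; Layth 1/4; Tariq 1/24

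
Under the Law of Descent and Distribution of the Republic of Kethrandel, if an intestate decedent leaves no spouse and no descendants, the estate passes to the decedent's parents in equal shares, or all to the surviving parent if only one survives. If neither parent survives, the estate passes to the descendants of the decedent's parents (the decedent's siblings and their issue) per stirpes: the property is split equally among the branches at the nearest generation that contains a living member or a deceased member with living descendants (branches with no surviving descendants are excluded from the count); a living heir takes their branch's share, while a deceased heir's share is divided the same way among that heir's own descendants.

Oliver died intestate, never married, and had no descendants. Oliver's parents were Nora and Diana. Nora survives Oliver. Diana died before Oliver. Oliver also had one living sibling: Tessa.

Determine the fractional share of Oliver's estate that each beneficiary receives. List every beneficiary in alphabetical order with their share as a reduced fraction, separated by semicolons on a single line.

Nora 1

Only one parent, Nora, survives, so Nora takes the entire estate. The siblings take nothing because a surviving parent has priority.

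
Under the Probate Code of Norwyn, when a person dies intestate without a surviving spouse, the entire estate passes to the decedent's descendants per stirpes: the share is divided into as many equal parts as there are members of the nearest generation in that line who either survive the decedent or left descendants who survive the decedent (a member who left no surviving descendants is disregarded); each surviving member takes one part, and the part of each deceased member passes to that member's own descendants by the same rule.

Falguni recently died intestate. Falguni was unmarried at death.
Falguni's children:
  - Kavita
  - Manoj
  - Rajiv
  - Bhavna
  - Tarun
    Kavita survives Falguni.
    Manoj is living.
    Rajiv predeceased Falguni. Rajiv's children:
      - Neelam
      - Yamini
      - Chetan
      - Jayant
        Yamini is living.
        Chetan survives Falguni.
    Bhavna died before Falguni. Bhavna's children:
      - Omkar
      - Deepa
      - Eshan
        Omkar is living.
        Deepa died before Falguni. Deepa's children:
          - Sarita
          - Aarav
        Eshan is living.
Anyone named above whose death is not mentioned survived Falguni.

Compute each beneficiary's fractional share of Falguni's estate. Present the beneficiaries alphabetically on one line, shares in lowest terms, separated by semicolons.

Aarav 1/30; Chetan 1/20; Eshan 1/15; Jayant 1/20; Kavita 1/5; Manoj 1/5; Neelam 1/20; Omkar 1/15; Sarita 1/30; Tarun 1/5; Yamini 1/20

There is no surviving spouse, so the entire estate passes to Falguni's descendants per stirpes.
The estate is divided into 5 equal shares of 1/5 among Kavita, Manoj, Rajiv, Bhavna, Tarun.
Kavita is living and takes 1/5.
Manoj is living and takes 1/5.
Rajiv predeceased; the 1/5 allotted to Rajiv's branch passes to Rajiv's issue by representation.
The 1/5 is divided into 4 equal shares of 1/20 among Neelam, Yamini, Chetan, Jayant.
Neelam is living and takes 1/20.
Yamini is living and takes 1/20.
Chetan is living and takes 1/20.
Jayant is living and takes 1/20.
Bhavna predeceased; the 1/5 allotted to Bhavna's branch passes to Bhavna's issue by representation.
The 1/5 is divided into 3 equal shares of 1/15 among Omkar, Deepa, Eshan.
Omkar is living and takes 1/15.
Deepa predeceased; the 1/15 allotted to Deepa's branch passes to Deepa's issue by representation.
The 1/15 is divided into 2 equal shares of 1/30 among Sarita, Aarav.
Sarita is living and takes 1/30.
Aarav is living and takes 1/30.
Eshan is living and takes 1/15.
Tarun is living and takes 1/5.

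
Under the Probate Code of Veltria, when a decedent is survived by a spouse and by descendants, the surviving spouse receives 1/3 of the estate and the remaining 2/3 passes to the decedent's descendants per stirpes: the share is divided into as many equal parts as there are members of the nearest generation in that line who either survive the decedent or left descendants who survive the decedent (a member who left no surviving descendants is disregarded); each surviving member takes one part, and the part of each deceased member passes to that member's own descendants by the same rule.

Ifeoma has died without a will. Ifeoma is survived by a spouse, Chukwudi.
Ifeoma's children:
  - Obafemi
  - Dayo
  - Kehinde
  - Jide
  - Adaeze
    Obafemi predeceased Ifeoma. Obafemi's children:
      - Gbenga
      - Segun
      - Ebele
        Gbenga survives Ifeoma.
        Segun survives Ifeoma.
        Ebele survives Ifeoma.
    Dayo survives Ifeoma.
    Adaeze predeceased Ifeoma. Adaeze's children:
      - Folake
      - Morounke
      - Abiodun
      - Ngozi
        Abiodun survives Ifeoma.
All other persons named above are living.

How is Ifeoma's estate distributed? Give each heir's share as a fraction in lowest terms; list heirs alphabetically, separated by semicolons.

Abiodun 1/30; Chukwudi 1/3; Dayo 2/15; Ebele 2/45; Folake 1/30; Gbenga 2/45; Jide 2/15; Kehinde 2/15; Morounke 1/30; Ngozi 1/30; Segun 2/45

Chukwudi, as surviving spouse, takes 1/3.
The remaining 2/3 passes to Ifeoma's descendants per stirpes.
The 2/3 is divided into 5 equal shares of 2/15 among Obafemi, Dayo, Kehinde, Jide, Adaeze.
Obafemi predeceased; the 2/15 allotted to Obafemi's branch passes to Obafemi's issue by representation.
The 2/15 is divided into 3 equal shares of 2/45 among Gbenga, Segun, Ebele.
Gbenga is living and takes 2/45.
Segun is living and takes 2/45.
Ebele is living and takes 2/45.
Dayo is living and takes 2/15.
Kehinde is living and takes 2/15.
Jide is living and takes 2/15.
Adaeze predeceased; the 2/15 allotted to Adaeze's branch passes to Adaeze's issue by representation.
The 2/15 is divided into 4 equal shares of 1/30 among Folake, Morounke, Abiodun, Ngozi.
Folake is living and takes 1/30.
Morounke is living and takes 1/30.
Abiodun is living and takes 1/30.
Ngozi is living and takes 1/30.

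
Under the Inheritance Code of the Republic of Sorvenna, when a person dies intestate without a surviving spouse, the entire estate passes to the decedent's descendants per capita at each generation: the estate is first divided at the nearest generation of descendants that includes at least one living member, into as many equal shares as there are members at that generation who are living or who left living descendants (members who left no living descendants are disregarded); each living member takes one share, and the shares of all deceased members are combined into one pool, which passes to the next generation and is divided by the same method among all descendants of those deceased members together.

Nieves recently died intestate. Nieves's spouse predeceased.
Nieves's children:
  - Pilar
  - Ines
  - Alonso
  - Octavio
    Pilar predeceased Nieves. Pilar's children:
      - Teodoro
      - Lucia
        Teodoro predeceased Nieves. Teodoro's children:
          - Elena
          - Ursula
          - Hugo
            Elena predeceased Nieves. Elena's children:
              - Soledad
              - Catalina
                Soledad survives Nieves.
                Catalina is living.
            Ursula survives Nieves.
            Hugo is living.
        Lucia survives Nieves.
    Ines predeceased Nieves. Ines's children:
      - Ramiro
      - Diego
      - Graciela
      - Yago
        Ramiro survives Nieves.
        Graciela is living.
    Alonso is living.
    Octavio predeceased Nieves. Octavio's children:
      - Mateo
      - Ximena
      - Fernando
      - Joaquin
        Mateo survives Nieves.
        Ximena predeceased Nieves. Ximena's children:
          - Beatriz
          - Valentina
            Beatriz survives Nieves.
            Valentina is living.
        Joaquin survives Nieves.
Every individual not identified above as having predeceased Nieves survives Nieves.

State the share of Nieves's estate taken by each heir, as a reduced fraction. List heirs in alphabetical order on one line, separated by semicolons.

There is no surviving spouse, so the entire estate passes to Nieves's descendants per capita at each generation.
At generation 1 (Pilar, Ines, Alonso, Octavio) there are 4 shares of (1)/4 = 1/4 each.
Living: Alonso — each takes 1/4.
Deceased: Pilar, Ines, and Octavio. Their combined 3/4 is pooled and carried to generation 2.
At generation 2 (Teodoro, Lucia, Ramiro, Diego, Graciela, Yago, Mateo, Ximena, Fernando, Joaquin) there are 10 shares of (3/4)/10 = 3/40 each.
Living: Lucia, Ramiro, Diego, Graciela, Yago, Mateo, Fernando, and Joaquin — each takes 3/40.
Deceased: Teodoro and Ximena. Their combined 3/20 is pooled and carried to generation 3.
At generation 3 (Elena, Ursula, Hugo, Beatriz, Valentina) there are 5 shares of (3/20)/5 = 3/100 each.
Living: Ursula, Hugo, Beatriz, and Valentina — each takes 3/100.
Deceased: Elena. That 3/100 share is carried to generation 4.
At generation 4 (Soledad, Catalina) there are 2 shares of (3/100)/2 = 3/200 each.
Living: Soledad and Catalina — each takes 3/200.

Alonso 1/4; Beatriz 3/100; Catalina 3/200; Diego 3/40; Fernando 3/40; Graciela 3/40; Hugo 3/100; Joaquin 3/40; Lucia 3/40; Mateo 3/40; Ramiro 3/40; Soledad 3/200; Ursula 3/100; Valentina 3/100; Yago 3/40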